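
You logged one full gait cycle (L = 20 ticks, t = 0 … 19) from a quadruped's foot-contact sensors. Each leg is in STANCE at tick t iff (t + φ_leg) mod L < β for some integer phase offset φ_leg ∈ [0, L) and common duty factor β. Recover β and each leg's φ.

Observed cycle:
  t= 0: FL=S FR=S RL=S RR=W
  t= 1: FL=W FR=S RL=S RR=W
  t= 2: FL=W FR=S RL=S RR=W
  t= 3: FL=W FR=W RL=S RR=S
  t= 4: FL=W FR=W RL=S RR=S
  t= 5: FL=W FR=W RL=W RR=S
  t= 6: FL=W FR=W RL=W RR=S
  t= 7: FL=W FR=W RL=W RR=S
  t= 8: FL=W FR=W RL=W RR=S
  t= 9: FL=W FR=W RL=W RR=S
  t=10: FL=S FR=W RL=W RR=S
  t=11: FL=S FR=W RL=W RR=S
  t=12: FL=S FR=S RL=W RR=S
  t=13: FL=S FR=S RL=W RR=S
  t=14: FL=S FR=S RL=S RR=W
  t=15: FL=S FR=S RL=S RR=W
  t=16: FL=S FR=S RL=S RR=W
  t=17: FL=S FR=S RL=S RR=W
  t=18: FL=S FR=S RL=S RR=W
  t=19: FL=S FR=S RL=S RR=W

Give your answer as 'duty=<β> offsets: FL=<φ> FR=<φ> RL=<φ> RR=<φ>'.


duty β = stance ticks per leg = 11
FL: stance ticks = 11; W→S at t=10 → φ=10
FR: stance ticks = 11; W→S at t=12 → φ=8
RL: stance ticks = 11; W→S at t=14 → φ=6
RR: stance ticks = 11; W→S at t=3 → φ=17

duty=11 offsets: FL=10 FR=8 RL=6 RR=17


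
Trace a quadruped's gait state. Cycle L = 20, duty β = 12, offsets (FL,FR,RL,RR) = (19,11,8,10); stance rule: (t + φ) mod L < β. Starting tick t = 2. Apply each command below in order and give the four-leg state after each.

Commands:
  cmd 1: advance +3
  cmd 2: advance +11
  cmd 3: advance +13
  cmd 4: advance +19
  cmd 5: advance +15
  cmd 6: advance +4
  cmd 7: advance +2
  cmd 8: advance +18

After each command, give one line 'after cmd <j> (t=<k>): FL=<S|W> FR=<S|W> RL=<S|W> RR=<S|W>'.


start t=2: FL=S FR=W RL=S RR=W
cmd 1: advance +3 → t=5, phase=(4,16,13,15) → FL=S FR=W RL=W RR=W
cmd 2: advance +11 → t=16, phase=(15,7,4,6) → FL=W FR=S RL=S RR=S
cmd 3: advance +13 → t=29, phase=(8,0,17,19) → FL=S FR=S RL=W RR=W
cmd 4: advance +19 → t=48, phase=(7,19,16,18) → FL=S FR=W RL=W RR=W
cmd 5: advance +15 → t=63, phase=(2,14,11,13) → FL=S FR=W RL=S RR=W
cmd 6: advance +4 → t=67, phase=(6,18,15,17) → FL=S FR=W RL=W RR=W
cmd 7: advance +2 → t=69, phase=(8,0,17,19) → FL=S FR=S RL=W RR=W
cmd 8: advance +18 → t=87, phase=(6,18,15,17) → FL=S FR=W RL=W RR=W

after cmd 1 (t=5): FL=S FR=W RL=W RR=W
after cmd 2 (t=16): FL=W FR=S RL=S RR=S
after cmd 3 (t=29): FL=S FR=S RL=W RR=W
after cmd 4 (t=48): FL=S FR=W RL=W RR=W
after cmd 5 (t=63): FL=S FR=W RL=S RR=W
after cmd 6 (t=67): FL=S FR=W RL=W RR=W
after cmd 7 (t=69): FL=S FR=S RL=W RR=W
after cmd 8 (t=87): FL=S FR=W RL=W RR=W


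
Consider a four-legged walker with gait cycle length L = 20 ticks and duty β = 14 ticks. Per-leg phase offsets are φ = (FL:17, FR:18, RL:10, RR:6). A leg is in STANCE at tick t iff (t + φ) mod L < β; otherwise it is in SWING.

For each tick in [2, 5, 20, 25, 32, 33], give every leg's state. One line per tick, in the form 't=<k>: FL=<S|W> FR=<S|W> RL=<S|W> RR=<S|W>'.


t=2: phase=(19,0,12,8) vs β=14 → FL=W FR=S RL=S RR=S
t=5: phase=(2,3,15,11) vs β=14 → FL=S FR=S RL=W RR=S
t=20: phase=(17,18,10,6) vs β=14 → FL=W FR=W RL=S RR=S
t=25: phase=(2,3,15,11) vs β=14 → FL=S FR=S RL=W RR=S
t=32: phase=(9,10,2,18) vs β=14 → FL=S FR=S RL=S RR=W
t=33: phase=(10,11,3,19) vs β=14 → FL=S FR=S RL=S RR=W

t=2: FL=W FR=S RL=S RR=S
t=5: FL=S FR=S RL=W RR=S
t=20: FL=W FR=W RL=S RR=S
t=25: FL=S FR=S RL=W RR=S
t=32: FL=S FR=S RL=S RR=W
t=33: FL=S FR=S RL=S RR=W


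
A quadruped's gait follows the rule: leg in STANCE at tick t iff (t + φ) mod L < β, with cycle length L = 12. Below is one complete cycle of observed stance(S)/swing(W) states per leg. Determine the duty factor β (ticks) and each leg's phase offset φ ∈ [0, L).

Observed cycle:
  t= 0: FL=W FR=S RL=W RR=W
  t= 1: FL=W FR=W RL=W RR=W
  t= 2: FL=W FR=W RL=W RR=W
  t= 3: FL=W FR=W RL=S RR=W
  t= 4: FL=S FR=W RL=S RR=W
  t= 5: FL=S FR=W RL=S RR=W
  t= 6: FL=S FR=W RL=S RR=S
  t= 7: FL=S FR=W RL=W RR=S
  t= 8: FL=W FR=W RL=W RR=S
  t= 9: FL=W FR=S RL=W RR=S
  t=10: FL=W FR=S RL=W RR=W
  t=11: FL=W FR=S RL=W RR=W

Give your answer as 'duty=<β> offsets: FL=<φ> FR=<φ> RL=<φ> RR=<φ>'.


duty β = stance ticks per leg = 4
FL: stance ticks = 4; W→S at t=4 → φ=8
FR: stance ticks = 4; W→S at t=9 → φ=3
RL: stance ticks = 4; W→S at t=3 → φ=9
RR: stance ticks = 4; W→S at t=6 → φ=6

duty=4 offsets: FL=8 FR=3 RL=9 RR=6


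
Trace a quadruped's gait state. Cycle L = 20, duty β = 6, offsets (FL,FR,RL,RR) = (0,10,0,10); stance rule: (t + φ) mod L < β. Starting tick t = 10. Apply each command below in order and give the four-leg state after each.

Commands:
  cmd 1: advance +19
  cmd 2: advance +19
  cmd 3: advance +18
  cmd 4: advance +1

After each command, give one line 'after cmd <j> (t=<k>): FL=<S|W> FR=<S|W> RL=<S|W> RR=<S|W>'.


start t=10: FL=W FR=S RL=W RR=S
cmd 1: advance +19 → t=29, phase=(9,19,9,19) → FL=W FR=W RL=W RR=W
cmd 2: advance +19 → t=48, phase=(8,18,8,18) → FL=W FR=W RL=W RR=W
cmd 3: advance +18 → t=66, phase=(6,16,6,16) → FL=W FR=W RL=W RR=W
cmd 4: advance +1 → t=67, phase=(7,17,7,17) → FL=W FR=W RL=W RR=W

after cmd 1 (t=29): FL=W FR=W RL=W RR=W
after cmd 2 (t=48): FL=W FR=W RL=W RR=W
after cmd 3 (t=66): FL=W FR=W RL=W RR=W
after cmd 4 (t=67): FL=W FR=W RL=W RR=W


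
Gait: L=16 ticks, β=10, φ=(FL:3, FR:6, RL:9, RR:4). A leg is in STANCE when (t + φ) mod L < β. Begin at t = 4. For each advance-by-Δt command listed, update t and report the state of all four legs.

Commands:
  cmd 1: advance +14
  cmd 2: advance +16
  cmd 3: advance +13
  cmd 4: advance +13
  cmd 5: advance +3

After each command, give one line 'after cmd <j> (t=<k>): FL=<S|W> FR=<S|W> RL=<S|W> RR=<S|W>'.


after cmd 1 (t=18): FL=S FR=S RL=W RR=S
after cmd 2 (t=34): FL=S FR=S RL=W RR=S
after cmd 3 (t=47): FL=S FR=S RL=S RR=S
after cmd 4 (t=60): FL=W FR=S RL=S RR=S
after cmd 5 (t=63): FL=S FR=S RL=S RR=S

start t=4: FL=S FR=W RL=W RR=S
cmd 1: advance +14 → t=18, phase=(5,8,11,6) → FL=S FR=S RL=W RR=S
cmd 2: advance +16 → t=34, phase=(5,8,11,6) → FL=S FR=S RL=W RR=S
cmd 3: advance +13 → t=47, phase=(2,5,8,3) → FL=S FR=S RL=S RR=S
cmd 4: advance +13 → t=60, phase=(15,2,5,0) → FL=W FR=S RL=S RR=S
cmd 5: advance +3 → t=63, phase=(2,5,8,3) → FL=S FR=S RL=S RR=S


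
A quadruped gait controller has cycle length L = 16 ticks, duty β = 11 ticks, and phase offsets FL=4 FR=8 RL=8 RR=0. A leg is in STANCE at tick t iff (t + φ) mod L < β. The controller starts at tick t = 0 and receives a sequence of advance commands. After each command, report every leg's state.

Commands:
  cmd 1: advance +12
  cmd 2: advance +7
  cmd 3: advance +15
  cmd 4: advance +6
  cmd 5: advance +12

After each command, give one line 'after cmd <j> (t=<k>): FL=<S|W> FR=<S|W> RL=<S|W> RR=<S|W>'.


start t=0: FL=S FR=S RL=S RR=S
cmd 1: advance +12 → t=12, phase=(0,4,4,12) → FL=S FR=S RL=S RR=W
cmd 2: advance +7 → t=19, phase=(7,11,11,3) → FL=S FR=W RL=W RR=S
cmd 3: advance +15 → t=34, phase=(6,10,10,2) → FL=S FR=S RL=S RR=S
cmd 4: advance +6 → t=40, phase=(12,0,0,8) → FL=W FR=S RL=S RR=S
cmd 5: advance +12 → t=52, phase=(8,12,12,4) → FL=S FR=W RL=W RR=S

after cmd 1 (t=12): FL=S FR=S RL=S RR=W
after cmd 2 (t=19): FL=S FR=W RL=W RR=S
after cmd 3 (t=34): FL=S FR=S RL=S RR=S
after cmd 4 (t=40): FL=W FR=S RL=S RR=S
after cmd 5 (t=52): FL=S FR=W RL=W RR=S


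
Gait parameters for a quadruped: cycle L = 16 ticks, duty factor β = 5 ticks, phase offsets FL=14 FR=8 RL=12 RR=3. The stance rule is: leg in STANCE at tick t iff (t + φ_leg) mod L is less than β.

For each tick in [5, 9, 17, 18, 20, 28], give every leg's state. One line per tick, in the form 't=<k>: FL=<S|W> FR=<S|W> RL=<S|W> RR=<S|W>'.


t=5: FL=S FR=W RL=S RR=W
t=9: FL=W FR=S RL=W RR=W
t=17: FL=W FR=W RL=W RR=S
t=18: FL=S FR=W RL=W RR=W
t=20: FL=S FR=W RL=S RR=W
t=28: FL=W FR=S RL=W RR=W

t=5: phase=(3,13,1,8) vs β=5 → FL=S FR=W RL=S RR=W
t=9: phase=(7,1,5,12) vs β=5 → FL=W FR=S RL=W RR=W
t=17: phase=(15,9,13,4) vs β=5 → FL=W FR=W RL=W RR=S
t=18: phase=(0,10,14,5) vs β=5 → FL=S FR=W RL=W RR=W
t=20: phase=(2,12,0,7) vs β=5 → FL=S FR=W RL=S RR=W
t=28: phase=(10,4,8,15) vs β=5 → FL=W FR=S RL=W RR=W


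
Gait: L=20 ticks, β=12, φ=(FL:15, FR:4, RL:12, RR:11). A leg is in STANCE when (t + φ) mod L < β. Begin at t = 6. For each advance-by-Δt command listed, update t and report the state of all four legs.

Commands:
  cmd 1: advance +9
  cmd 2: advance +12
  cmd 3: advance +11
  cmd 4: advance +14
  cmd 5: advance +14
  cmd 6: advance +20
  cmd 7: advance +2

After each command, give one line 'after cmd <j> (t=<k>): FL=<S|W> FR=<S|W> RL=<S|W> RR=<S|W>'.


after cmd 1 (t=15): FL=S FR=W RL=S RR=S
after cmd 2 (t=27): FL=S FR=S RL=W RR=W
after cmd 3 (t=38): FL=W FR=S RL=S RR=S
after cmd 4 (t=52): FL=S FR=W RL=S RR=S
after cmd 5 (t=66): FL=S FR=S RL=W RR=W
after cmd 6 (t=86): FL=S FR=S RL=W RR=W
after cmd 7 (t=88): FL=S FR=W RL=S RR=W

start t=6: FL=S FR=S RL=W RR=W
cmd 1: advance +9 → t=15, phase=(10,19,7,6) → FL=S FR=W RL=S RR=S
cmd 2: advance +12 → t=27, phase=(2,11,19,18) → FL=S FR=S RL=W RR=W
cmd 3: advance +11 → t=38, phase=(13,2,10,9) → FL=W FR=S RL=S RR=S
cmd 4: advance +14 → t=52, phase=(7,16,4,3) → FL=S FR=W RL=S RR=S
cmd 5: advance +14 → t=66, phase=(1,10,18,17) → FL=S FR=S RL=W RR=W
cmd 6: advance +20 → t=86, phase=(1,10,18,17) → FL=S FR=S RL=W RR=W
cmd 7: advance +2 → t=88, phase=(3,12,0,19) → FL=S FR=W RL=S RR=W


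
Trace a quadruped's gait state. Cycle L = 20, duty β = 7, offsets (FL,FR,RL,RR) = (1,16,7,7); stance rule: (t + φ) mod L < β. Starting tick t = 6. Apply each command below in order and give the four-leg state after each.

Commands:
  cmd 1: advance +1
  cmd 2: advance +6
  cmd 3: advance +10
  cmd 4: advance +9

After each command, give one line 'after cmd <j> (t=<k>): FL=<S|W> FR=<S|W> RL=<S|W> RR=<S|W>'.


start t=6: FL=W FR=S RL=W RR=W
cmd 1: advance +1 → t=7, phase=(8,3,14,14) → FL=W FR=S RL=W RR=W
cmd 2: advance +6 → t=13, phase=(14,9,0,0) → FL=W FR=W RL=S RR=S
cmd 3: advance +10 → t=23, phase=(4,19,10,10) → FL=S FR=W RL=W RR=W
cmd 4: advance +9 → t=32, phase=(13,8,19,19) → FL=W FR=W RL=W RR=W

after cmd 1 (t=7): FL=W FR=S RL=W RR=W
after cmd 2 (t=13): FL=W FR=W RL=S RR=S
after cmd 3 (t=23): FL=S FR=W RL=W RR=W
after cmd 4 (t=32): FL=W FR=W RL=W RR=W


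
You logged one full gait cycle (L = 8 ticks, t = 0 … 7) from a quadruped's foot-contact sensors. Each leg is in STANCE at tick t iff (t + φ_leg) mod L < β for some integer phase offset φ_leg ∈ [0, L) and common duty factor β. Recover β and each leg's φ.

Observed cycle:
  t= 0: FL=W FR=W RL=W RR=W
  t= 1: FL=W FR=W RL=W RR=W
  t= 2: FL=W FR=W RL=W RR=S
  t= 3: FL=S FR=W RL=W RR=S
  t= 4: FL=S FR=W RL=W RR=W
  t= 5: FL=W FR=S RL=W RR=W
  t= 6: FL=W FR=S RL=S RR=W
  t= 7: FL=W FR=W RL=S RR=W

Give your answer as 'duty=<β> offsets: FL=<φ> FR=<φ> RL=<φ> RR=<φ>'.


duty=2 offsets: FL=5 FR=3 RL=2 RR=6

duty β = stance ticks per leg = 2
FL: stance ticks = 2; W→S at t=3 → φ=5
FR: stance ticks = 2; W→S at t=5 → φ=3
RL: stance ticks = 2; W→S at t=6 → φ=2
RR: stance ticks = 2; W→S at t=2 → φ=6


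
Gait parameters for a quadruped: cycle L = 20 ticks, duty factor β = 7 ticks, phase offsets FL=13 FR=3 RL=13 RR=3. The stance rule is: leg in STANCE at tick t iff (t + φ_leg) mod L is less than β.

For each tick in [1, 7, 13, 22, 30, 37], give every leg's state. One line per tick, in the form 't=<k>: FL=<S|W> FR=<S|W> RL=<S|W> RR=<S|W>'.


t=1: phase=(14,4,14,4) vs β=7 → FL=W FR=S RL=W RR=S
t=7: phase=(0,10,0,10) vs β=7 → FL=S FR=W RL=S RR=W
t=13: phase=(6,16,6,16) vs β=7 → FL=S FR=W RL=S RR=W
t=22: phase=(15,5,15,5) vs β=7 → FL=W FR=S RL=W RR=S
t=30: phase=(3,13,3,13) vs β=7 → FL=S FR=W RL=S RR=W
t=37: phase=(10,0,10,0) vs β=7 → FL=W FR=S RL=W RR=S

t=1: FL=W FR=S RL=W RR=S
t=7: FL=S FR=W RL=S RR=W
t=13: FL=S FR=W RL=S RR=W
t=22: FL=W FR=S RL=W RR=S
t=30: FL=S FR=W RL=S RR=W
t=37: FL=W FR=S RL=W RR=S


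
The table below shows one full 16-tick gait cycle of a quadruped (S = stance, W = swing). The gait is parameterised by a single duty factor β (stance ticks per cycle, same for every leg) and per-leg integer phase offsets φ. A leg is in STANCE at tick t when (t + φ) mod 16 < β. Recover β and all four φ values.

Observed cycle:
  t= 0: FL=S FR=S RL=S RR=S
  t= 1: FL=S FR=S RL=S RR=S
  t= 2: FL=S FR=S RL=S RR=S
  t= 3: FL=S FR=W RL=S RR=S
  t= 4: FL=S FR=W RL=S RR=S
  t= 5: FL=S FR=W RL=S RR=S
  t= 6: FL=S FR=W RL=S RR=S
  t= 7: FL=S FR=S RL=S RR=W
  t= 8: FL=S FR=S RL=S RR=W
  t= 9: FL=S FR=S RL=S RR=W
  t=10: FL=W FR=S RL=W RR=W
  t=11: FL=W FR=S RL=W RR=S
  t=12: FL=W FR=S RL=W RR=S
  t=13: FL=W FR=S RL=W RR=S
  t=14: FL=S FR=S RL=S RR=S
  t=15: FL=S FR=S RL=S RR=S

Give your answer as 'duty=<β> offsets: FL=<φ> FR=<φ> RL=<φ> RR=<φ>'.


duty=12 offsets: FL=2 FR=9 RL=2 RR=5

duty β = stance ticks per leg = 12
FL: stance ticks = 12; W→S at t=14 → φ=2
FR: stance ticks = 12; W→S at t=7 → φ=9
RL: stance ticks = 12; W→S at t=14 → φ=2
RR: stance ticks = 12; W→S at t=11 → φ=5


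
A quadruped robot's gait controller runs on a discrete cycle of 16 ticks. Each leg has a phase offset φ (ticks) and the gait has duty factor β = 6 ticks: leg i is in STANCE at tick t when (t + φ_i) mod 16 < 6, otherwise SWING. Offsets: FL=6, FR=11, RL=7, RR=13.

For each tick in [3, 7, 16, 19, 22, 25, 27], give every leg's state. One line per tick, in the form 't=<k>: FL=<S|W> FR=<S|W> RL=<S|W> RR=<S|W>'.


t=3: phase=(9,14,10,0) vs β=6 → FL=W FR=W RL=W RR=S
t=7: phase=(13,2,14,4) vs β=6 → FL=W FR=S RL=W RR=S
t=16: phase=(6,11,7,13) vs β=6 → FL=W FR=W RL=W RR=W
t=19: phase=(9,14,10,0) vs β=6 → FL=W FR=W RL=W RR=S
t=22: phase=(12,1,13,3) vs β=6 → FL=W FR=S RL=W RR=S
t=25: phase=(15,4,0,6) vs β=6 → FL=W FR=S RL=S RR=W
t=27: phase=(1,6,2,8) vs β=6 → FL=S FR=W RL=S RR=W

t=3: FL=W FR=W RL=W RR=S
t=7: FL=W FR=S RL=W RR=S
t=16: FL=W FR=W RL=W RR=W
t=19: FL=W FR=W RL=W RR=S
t=22: FL=W FR=S RL=W RR=S
t=25: FL=W FR=S RL=S RR=W
t=27: FL=S FR=W RL=S RR=W


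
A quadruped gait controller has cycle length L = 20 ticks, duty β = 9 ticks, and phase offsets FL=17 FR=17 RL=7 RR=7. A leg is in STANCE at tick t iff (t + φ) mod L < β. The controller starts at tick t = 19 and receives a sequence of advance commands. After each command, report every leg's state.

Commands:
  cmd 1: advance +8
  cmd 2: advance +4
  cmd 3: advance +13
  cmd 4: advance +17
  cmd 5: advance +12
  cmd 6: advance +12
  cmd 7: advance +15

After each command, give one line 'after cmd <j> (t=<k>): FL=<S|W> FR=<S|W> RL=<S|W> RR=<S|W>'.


start t=19: FL=W FR=W RL=S RR=S
cmd 1: advance +8 → t=27, phase=(4,4,14,14) → FL=S FR=S RL=W RR=W
cmd 2: advance +4 → t=31, phase=(8,8,18,18) → FL=S FR=S RL=W RR=W
cmd 3: advance +13 → t=44, phase=(1,1,11,11) → FL=S FR=S RL=W RR=W
cmd 4: advance +17 → t=61, phase=(18,18,8,8) → FL=W FR=W RL=S RR=S
cmd 5: advance +12 → t=73, phase=(10,10,0,0) → FL=W FR=W RL=S RR=S
cmd 6: advance +12 → t=85, phase=(2,2,12,12) → FL=S FR=S RL=W RR=W
cmd 7: advance +15 → t=100, phase=(17,17,7,7) → FL=W FR=W RL=S RR=S

after cmd 1 (t=27): FL=S FR=S RL=W RR=W
after cmd 2 (t=31): FL=S FR=S RL=W RR=W
after cmd 3 (t=44): FL=S FR=S RL=W RR=W
after cmd 4 (t=61): FL=W FR=W RL=S RR=S
after cmd 5 (t=73): FL=W FR=W RL=S RR=S
after cmd 6 (t=85): FL=S FR=S RL=W RR=W
after cmd 7 (t=100): FL=W FR=W RL=S RR=S


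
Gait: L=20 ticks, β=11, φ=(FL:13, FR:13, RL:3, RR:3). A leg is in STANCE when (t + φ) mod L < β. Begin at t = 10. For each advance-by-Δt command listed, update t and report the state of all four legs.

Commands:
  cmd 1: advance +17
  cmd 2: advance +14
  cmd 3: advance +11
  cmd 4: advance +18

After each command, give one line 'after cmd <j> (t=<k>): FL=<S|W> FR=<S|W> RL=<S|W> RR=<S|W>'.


after cmd 1 (t=27): FL=S FR=S RL=S RR=S
after cmd 2 (t=41): FL=W FR=W RL=S RR=S
after cmd 3 (t=52): FL=S FR=S RL=W RR=W
after cmd 4 (t=70): FL=S FR=S RL=W RR=W

start t=10: FL=S FR=S RL=W RR=W
cmd 1: advance +17 → t=27, phase=(0,0,10,10) → FL=S FR=S RL=S RR=S
cmd 2: advance +14 → t=41, phase=(14,14,4,4) → FL=W FR=W RL=S RR=S
cmd 3: advance +11 → t=52, phase=(5,5,15,15) → FL=S FR=S RL=W RR=W
cmd 4: advance +18 → t=70, phase=(3,3,13,13) → FL=S FR=S RL=W RR=W


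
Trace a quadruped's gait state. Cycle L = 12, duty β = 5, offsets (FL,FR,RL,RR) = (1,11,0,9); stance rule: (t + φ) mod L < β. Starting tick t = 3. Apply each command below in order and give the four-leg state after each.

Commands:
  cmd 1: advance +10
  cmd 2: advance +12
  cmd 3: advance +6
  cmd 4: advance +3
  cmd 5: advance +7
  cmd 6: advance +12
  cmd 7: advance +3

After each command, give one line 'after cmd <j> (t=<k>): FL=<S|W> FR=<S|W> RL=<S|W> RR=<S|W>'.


after cmd 1 (t=13): FL=S FR=S RL=S RR=W
after cmd 2 (t=25): FL=S FR=S RL=S RR=W
after cmd 3 (t=31): FL=W FR=W RL=W RR=S
after cmd 4 (t=34): FL=W FR=W RL=W RR=W
after cmd 5 (t=41): FL=W FR=S RL=W RR=S
after cmd 6 (t=53): FL=W FR=S RL=W RR=S
after cmd 7 (t=56): FL=W FR=W RL=W RR=W

start t=3: FL=S FR=S RL=S RR=S
cmd 1: advance +10 → t=13, phase=(2,0,1,10) → FL=S FR=S RL=S RR=W
cmd 2: advance +12 → t=25, phase=(2,0,1,10) → FL=S FR=S RL=S RR=W
cmd 3: advance +6 → t=31, phase=(8,6,7,4) → FL=W FR=W RL=W RR=S
cmd 4: advance +3 → t=34, phase=(11,9,10,7) → FL=W FR=W RL=W RR=W
cmd 5: advance +7 → t=41, phase=(6,4,5,2) → FL=W FR=S RL=W RR=S
cmd 6: advance +12 → t=53, phase=(6,4,5,2) → FL=W FR=S RL=W RR=S
cmd 7: advance +3 → t=56, phase=(9,7,8,5) → FL=W FR=W RL=W RR=W


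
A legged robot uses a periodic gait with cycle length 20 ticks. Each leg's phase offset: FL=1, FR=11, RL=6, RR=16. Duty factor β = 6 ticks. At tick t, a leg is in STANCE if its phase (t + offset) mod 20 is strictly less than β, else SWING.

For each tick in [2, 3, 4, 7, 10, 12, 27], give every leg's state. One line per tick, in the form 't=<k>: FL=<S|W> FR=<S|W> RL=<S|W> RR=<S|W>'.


t=2: FL=S FR=W RL=W RR=W
t=3: FL=S FR=W RL=W RR=W
t=4: FL=S FR=W RL=W RR=S
t=7: FL=W FR=W RL=W RR=S
t=10: FL=W FR=S RL=W RR=W
t=12: FL=W FR=S RL=W RR=W
t=27: FL=W FR=W RL=W RR=S

t=2: phase=(3,13,8,18) vs β=6 → FL=S FR=W RL=W RR=W
t=3: phase=(4,14,9,19) vs β=6 → FL=S FR=W RL=W RR=W
t=4: phase=(5,15,10,0) vs β=6 → FL=S FR=W RL=W RR=S
t=7: phase=(8,18,13,3) vs β=6 → FL=W FR=W RL=W RR=S
t=10: phase=(11,1,16,6) vs β=6 → FL=W FR=S RL=W RR=W
t=12: phase=(13,3,18,8) vs β=6 → FL=W FR=S RL=W RR=W
t=27: phase=(8,18,13,3) vs β=6 → FL=W FR=W RL=W RR=S


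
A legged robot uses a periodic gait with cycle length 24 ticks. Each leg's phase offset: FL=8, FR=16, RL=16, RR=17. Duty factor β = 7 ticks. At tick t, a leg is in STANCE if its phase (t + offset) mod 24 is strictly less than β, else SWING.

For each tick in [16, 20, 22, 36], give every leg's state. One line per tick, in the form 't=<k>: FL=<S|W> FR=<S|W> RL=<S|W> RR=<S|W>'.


t=16: phase=(0,8,8,9) vs β=7 → FL=S FR=W RL=W RR=W
t=20: phase=(4,12,12,13) vs β=7 → FL=S FR=W RL=W RR=W
t=22: phase=(6,14,14,15) vs β=7 → FL=S FR=W RL=W RR=W
t=36: phase=(20,4,4,5) vs β=7 → FL=W FR=S RL=S RR=S

t=16: FL=S FR=W RL=W RR=W
t=20: FL=S FR=W RL=W RR=W
t=22: FL=S FR=W RL=W RR=W
t=36: FL=W FR=S RL=S RR=S


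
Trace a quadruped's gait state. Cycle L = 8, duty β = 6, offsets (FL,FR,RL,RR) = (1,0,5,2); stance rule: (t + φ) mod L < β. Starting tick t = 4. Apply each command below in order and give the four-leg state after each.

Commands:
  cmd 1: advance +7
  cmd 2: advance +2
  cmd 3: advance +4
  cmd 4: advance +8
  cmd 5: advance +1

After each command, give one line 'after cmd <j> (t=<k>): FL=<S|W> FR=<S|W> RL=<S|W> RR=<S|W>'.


after cmd 1 (t=11): FL=S FR=S RL=S RR=S
after cmd 2 (t=13): FL=W FR=S RL=S RR=W
after cmd 3 (t=17): FL=S FR=S RL=W RR=S
after cmd 4 (t=25): FL=S FR=S RL=W RR=S
after cmd 5 (t=26): FL=S FR=S RL=W RR=S

start t=4: FL=S FR=S RL=S RR=W
cmd 1: advance +7 → t=11, phase=(4,3,0,5) → FL=S FR=S RL=S RR=S
cmd 2: advance +2 → t=13, phase=(6,5,2,7) → FL=W FR=S RL=S RR=W
cmd 3: advance +4 → t=17, phase=(2,1,6,3) → FL=S FR=S RL=W RR=S
cmd 4: advance +8 → t=25, phase=(2,1,6,3) → FL=S FR=S RL=W RR=S
cmd 5: advance +1 → t=26, phase=(3,2,7,4) → FL=S FR=S RL=W RR=S


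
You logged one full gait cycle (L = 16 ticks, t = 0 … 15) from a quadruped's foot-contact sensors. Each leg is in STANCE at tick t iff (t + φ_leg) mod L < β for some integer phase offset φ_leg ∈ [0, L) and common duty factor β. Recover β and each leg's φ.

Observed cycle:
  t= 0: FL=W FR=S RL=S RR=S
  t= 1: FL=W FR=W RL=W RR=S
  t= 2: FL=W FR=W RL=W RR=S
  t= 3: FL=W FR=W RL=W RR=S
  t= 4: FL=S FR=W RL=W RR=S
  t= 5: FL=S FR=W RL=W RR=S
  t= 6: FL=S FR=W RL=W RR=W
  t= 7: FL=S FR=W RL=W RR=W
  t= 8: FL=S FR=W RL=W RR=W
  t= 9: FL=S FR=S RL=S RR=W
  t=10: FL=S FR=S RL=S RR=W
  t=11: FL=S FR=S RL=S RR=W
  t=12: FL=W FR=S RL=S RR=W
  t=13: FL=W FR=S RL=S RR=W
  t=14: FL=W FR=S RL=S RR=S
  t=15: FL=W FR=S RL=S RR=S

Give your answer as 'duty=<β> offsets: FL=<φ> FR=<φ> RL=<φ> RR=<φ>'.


duty β = stance ticks per leg = 8
FL: stance ticks = 8; W→S at t=4 → φ=12
FR: stance ticks = 8; W→S at t=9 → φ=7
RL: stance ticks = 8; W→S at t=9 → φ=7
RR: stance ticks = 8; W→S at t=14 → φ=2

duty=8 offsets: FL=12 FR=7 RL=7 RR=2


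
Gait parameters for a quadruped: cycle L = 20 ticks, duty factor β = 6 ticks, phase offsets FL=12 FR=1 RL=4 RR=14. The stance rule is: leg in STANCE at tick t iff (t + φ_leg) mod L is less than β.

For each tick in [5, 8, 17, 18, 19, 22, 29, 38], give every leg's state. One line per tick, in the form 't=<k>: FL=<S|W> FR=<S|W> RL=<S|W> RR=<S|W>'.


t=5: phase=(17,6,9,19) vs β=6 → FL=W FR=W RL=W RR=W
t=8: phase=(0,9,12,2) vs β=6 → FL=S FR=W RL=W RR=S
t=17: phase=(9,18,1,11) vs β=6 → FL=W FR=W RL=S RR=W
t=18: phase=(10,19,2,12) vs β=6 → FL=W FR=W RL=S RR=W
t=19: phase=(11,0,3,13) vs β=6 → FL=W FR=S RL=S RR=W
t=22: phase=(14,3,6,16) vs β=6 → FL=W FR=S RL=W RR=W
t=29: phase=(1,10,13,3) vs β=6 → FL=S FR=W RL=W RR=S
t=38: phase=(10,19,2,12) vs β=6 → FL=W FR=W RL=S RR=W

t=5: FL=W FR=W RL=W RR=W
t=8: FL=S FR=W RL=W RR=S
t=17: FL=W FR=W RL=S RR=W
t=18: FL=W FR=W RL=S RR=W
t=19: FL=W FR=S RL=S RR=W
t=22: FL=W FR=S RL=W RR=W
t=29: FL=S FR=W RL=W RR=S
t=38: FL=W FR=W RL=S RR=W


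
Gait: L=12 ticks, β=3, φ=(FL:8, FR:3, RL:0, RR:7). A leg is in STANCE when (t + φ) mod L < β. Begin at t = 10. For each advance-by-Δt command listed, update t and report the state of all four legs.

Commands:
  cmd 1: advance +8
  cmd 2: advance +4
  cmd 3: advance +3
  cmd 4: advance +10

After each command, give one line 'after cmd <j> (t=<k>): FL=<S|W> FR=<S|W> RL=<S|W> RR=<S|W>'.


after cmd 1 (t=18): FL=S FR=W RL=W RR=S
after cmd 2 (t=22): FL=W FR=S RL=W RR=W
after cmd 3 (t=25): FL=W FR=W RL=S RR=W
after cmd 4 (t=35): FL=W FR=S RL=W RR=W

start t=10: FL=W FR=S RL=W RR=W
cmd 1: advance +8 → t=18, phase=(2,9,6,1) → FL=S FR=W RL=W RR=S
cmd 2: advance +4 → t=22, phase=(6,1,10,5) → FL=W FR=S RL=W RR=W
cmd 3: advance +3 → t=25, phase=(9,4,1,8) → FL=W FR=W RL=S RR=W
cmd 4: advance +10 → t=35, phase=(7,2,11,6) → FL=W FR=S RL=W RR=W


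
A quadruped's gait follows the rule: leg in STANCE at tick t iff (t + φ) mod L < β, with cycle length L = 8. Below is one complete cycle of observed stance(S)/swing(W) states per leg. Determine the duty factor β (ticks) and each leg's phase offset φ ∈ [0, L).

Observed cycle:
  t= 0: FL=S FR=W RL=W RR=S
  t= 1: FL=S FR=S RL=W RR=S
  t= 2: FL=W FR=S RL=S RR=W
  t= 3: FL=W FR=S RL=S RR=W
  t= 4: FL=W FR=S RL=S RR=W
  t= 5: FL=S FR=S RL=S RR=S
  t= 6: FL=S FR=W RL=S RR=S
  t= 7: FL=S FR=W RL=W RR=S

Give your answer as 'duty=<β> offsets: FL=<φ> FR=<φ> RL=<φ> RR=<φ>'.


duty=5 offsets: FL=3 FR=7 RL=6 RR=3

duty β = stance ticks per leg = 5
FL: stance ticks = 5; W→S at t=5 → φ=3
FR: stance ticks = 5; W→S at t=1 → φ=7
RL: stance ticks = 5; W→S at t=2 → φ=6
RR: stance ticks = 5; W→S at t=5 → φ=3


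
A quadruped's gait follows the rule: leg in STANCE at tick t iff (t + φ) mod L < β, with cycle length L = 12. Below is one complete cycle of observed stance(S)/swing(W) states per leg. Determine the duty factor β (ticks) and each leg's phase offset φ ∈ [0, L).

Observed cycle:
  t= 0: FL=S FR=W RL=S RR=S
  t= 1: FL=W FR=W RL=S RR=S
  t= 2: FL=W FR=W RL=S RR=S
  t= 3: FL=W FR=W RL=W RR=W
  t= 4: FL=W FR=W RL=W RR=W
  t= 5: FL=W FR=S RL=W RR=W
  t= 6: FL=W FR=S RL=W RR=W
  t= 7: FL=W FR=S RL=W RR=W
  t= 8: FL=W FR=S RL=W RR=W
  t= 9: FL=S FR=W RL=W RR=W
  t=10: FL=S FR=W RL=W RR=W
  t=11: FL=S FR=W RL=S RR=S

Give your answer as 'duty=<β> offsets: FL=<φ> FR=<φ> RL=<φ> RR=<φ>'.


duty β = stance ticks per leg = 4
FL: stance ticks = 4; W→S at t=9 → φ=3
FR: stance ticks = 4; W→S at t=5 → φ=7
RL: stance ticks = 4; W→S at t=11 → φ=1
RR: stance ticks = 4; W→S at t=11 → φ=1

duty=4 offsets: FL=3 FR=7 RL=1 RR=1


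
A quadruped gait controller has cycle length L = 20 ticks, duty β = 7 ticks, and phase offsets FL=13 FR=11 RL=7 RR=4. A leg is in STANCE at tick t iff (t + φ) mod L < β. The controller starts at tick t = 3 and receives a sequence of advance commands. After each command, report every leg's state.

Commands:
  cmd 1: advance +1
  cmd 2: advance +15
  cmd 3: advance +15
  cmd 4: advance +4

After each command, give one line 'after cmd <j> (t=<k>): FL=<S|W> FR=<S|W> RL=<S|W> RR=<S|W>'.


after cmd 1 (t=4): FL=W FR=W RL=W RR=W
after cmd 2 (t=19): FL=W FR=W RL=S RR=S
after cmd 3 (t=34): FL=W FR=S RL=S RR=W
after cmd 4 (t=38): FL=W FR=W RL=S RR=S

start t=3: FL=W FR=W RL=W RR=W
cmd 1: advance +1 → t=4, phase=(17,15,11,8) → FL=W FR=W RL=W RR=W
cmd 2: advance +15 → t=19, phase=(12,10,6,3) → FL=W FR=W RL=S RR=S
cmd 3: advance +15 → t=34, phase=(7,5,1,18) → FL=W FR=S RL=S RR=W
cmd 4: advance +4 → t=38, phase=(11,9,5,2) → FL=W FR=W RL=S RR=S


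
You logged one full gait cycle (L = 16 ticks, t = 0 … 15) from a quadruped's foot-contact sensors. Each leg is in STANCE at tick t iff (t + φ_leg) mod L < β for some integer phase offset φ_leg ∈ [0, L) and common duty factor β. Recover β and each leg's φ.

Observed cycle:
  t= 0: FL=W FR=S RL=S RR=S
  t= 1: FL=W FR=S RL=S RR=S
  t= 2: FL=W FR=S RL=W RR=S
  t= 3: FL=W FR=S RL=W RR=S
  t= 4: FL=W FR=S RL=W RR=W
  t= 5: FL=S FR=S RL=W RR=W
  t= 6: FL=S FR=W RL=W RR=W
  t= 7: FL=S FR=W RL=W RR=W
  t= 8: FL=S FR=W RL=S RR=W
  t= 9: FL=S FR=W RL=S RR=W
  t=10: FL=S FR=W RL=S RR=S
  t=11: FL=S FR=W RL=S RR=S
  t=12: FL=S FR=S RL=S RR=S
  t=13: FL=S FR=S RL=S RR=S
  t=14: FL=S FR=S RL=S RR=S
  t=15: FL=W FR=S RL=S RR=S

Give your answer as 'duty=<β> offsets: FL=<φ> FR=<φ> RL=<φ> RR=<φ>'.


duty=10 offsets: FL=11 FR=4 RL=8 RR=6

duty β = stance ticks per leg = 10
FL: stance ticks = 10; W→S at t=5 → φ=11
FR: stance ticks = 10; W→S at t=12 → φ=4
RL: stance ticks = 10; W→S at t=8 → φ=8
RR: stance ticks = 10; W→S at t=10 → φ=6


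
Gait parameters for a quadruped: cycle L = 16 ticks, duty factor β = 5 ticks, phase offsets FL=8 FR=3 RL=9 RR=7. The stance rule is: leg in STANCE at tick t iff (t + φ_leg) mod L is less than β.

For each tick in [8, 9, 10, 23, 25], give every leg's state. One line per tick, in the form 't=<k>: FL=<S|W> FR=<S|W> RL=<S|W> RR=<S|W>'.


t=8: phase=(0,11,1,15) vs β=5 → FL=S FR=W RL=S RR=W
t=9: phase=(1,12,2,0) vs β=5 → FL=S FR=W RL=S RR=S
t=10: phase=(2,13,3,1) vs β=5 → FL=S FR=W RL=S RR=S
t=23: phase=(15,10,0,14) vs β=5 → FL=W FR=W RL=S RR=W
t=25: phase=(1,12,2,0) vs β=5 → FL=S FR=W RL=S RR=S

t=8: FL=S FR=W RL=S RR=W
t=9: FL=S FR=W RL=S RR=S
t=10: FL=S FR=W RL=S RR=S
t=23: FL=W FR=W RL=S RR=W
t=25: FL=S FR=W RL=S RR=S


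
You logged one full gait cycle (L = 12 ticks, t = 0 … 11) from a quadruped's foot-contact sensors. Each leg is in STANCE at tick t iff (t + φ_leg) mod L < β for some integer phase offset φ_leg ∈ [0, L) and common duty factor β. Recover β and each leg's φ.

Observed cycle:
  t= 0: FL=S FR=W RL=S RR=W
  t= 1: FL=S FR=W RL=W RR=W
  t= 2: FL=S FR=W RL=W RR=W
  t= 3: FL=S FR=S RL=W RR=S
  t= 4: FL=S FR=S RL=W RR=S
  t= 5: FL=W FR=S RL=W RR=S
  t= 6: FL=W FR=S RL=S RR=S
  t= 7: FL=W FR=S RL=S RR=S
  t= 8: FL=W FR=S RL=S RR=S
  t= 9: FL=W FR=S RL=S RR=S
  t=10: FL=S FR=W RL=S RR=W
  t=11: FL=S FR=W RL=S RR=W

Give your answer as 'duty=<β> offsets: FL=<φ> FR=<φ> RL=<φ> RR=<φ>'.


duty=7 offsets: FL=2 FR=9 RL=6 RR=9

duty β = stance ticks per leg = 7
FL: stance ticks = 7; W→S at t=10 → φ=2
FR: stance ticks = 7; W→S at t=3 → φ=9
RL: stance ticks = 7; W→S at t=6 → φ=6
RR: stance ticks = 7; W→S at t=3 → φ=9


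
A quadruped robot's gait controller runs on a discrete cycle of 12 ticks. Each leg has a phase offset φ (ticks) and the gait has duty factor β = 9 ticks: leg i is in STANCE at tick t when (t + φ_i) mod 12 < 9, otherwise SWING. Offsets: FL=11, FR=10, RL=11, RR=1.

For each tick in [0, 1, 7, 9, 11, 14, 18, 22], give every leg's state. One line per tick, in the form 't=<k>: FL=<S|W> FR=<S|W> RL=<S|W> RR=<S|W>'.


t=0: FL=W FR=W RL=W RR=S
t=1: FL=S FR=W RL=S RR=S
t=7: FL=S FR=S RL=S RR=S
t=9: FL=S FR=S RL=S RR=W
t=11: FL=W FR=W RL=W RR=S
t=14: FL=S FR=S RL=S RR=S
t=18: FL=S FR=S RL=S RR=S
t=22: FL=W FR=S RL=W RR=W

t=0: phase=(11,10,11,1) vs β=9 → FL=W FR=W RL=W RR=S
t=1: phase=(0,11,0,2) vs β=9 → FL=S FR=W RL=S RR=S
t=7: phase=(6,5,6,8) vs β=9 → FL=S FR=S RL=S RR=S
t=9: phase=(8,7,8,10) vs β=9 → FL=S FR=S RL=S RR=W
t=11: phase=(10,9,10,0) vs β=9 → FL=W FR=W RL=W RR=S
t=14: phase=(1,0,1,3) vs β=9 → FL=S FR=S RL=S RR=S
t=18: phase=(5,4,5,7) vs β=9 → FL=S FR=S RL=S RR=S
t=22: phase=(9,8,9,11) vs β=9 → FL=W FR=S RL=W RR=W


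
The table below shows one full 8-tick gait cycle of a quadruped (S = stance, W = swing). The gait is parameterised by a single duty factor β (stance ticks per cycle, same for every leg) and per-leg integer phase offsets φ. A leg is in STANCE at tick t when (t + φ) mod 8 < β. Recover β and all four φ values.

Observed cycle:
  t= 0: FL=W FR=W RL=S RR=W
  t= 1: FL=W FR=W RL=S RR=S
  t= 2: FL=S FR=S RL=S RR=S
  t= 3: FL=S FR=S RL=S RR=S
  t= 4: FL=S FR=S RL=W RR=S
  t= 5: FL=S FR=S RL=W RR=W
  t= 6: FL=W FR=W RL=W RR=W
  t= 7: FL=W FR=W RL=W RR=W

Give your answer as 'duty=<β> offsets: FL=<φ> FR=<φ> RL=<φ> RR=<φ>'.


duty=4 offsets: FL=6 FR=6 RL=0 RR=7

duty β = stance ticks per leg = 4
FL: stance ticks = 4; W→S at t=2 → φ=6
FR: stance ticks = 4; W→S at t=2 → φ=6
RL: stance ticks = 4; W→S at t=0 → φ=0
RR: stance ticks = 4; W→S at t=1 → φ=7


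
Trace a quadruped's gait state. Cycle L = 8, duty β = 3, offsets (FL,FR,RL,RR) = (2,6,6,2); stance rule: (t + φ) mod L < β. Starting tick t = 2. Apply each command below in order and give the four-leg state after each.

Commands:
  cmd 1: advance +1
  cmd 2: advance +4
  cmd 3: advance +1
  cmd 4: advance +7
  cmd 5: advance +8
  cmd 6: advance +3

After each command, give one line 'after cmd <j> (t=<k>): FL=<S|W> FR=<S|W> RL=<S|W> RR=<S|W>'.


after cmd 1 (t=3): FL=W FR=S RL=S RR=W
after cmd 2 (t=7): FL=S FR=W RL=W RR=S
after cmd 3 (t=8): FL=S FR=W RL=W RR=S
after cmd 4 (t=15): FL=S FR=W RL=W RR=S
after cmd 5 (t=23): FL=S FR=W RL=W RR=S
after cmd 6 (t=26): FL=W FR=S RL=S RR=W

start t=2: FL=W FR=S RL=S RR=W
cmd 1: advance +1 → t=3, phase=(5,1,1,5) → FL=W FR=S RL=S RR=W
cmd 2: advance +4 → t=7, phase=(1,5,5,1) → FL=S FR=W RL=W RR=S
cmd 3: advance +1 → t=8, phase=(2,6,6,2) → FL=S FR=W RL=W RR=S
cmd 4: advance +7 → t=15, phase=(1,5,5,1) → FL=S FR=W RL=W RR=S
cmd 5: advance +8 → t=23, phase=(1,5,5,1) → FL=S FR=W RL=W RR=S
cmd 6: advance +3 → t=26, phase=(4,0,0,4) → FL=W FR=S RL=S RR=W


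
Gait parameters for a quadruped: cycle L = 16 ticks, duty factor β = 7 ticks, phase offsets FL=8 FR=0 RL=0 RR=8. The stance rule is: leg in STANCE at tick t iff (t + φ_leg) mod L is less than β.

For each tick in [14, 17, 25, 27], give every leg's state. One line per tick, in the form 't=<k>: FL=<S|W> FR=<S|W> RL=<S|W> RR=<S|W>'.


t=14: FL=S FR=W RL=W RR=S
t=17: FL=W FR=S RL=S RR=W
t=25: FL=S FR=W RL=W RR=S
t=27: FL=S FR=W RL=W RR=S

t=14: phase=(6,14,14,6) vs β=7 → FL=S FR=W RL=W RR=S
t=17: phase=(9,1,1,9) vs β=7 → FL=W FR=S RL=S RR=W
t=25: phase=(1,9,9,1) vs β=7 → FL=S FR=W RL=W RR=S
t=27: phase=(3,11,11,3) vs β=7 → FL=S FR=W RL=W RR=S


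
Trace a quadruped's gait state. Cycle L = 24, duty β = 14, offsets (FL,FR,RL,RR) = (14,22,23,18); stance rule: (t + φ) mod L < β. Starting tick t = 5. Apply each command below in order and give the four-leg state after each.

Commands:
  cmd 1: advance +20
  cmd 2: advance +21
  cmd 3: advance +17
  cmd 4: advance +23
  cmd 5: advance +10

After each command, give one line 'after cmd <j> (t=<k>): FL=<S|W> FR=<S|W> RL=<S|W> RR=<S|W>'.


after cmd 1 (t=25): FL=W FR=W RL=S RR=W
after cmd 2 (t=46): FL=S FR=W RL=W RR=W
after cmd 3 (t=63): FL=S FR=S RL=W RR=S
after cmd 4 (t=86): FL=S FR=S RL=S RR=S
after cmd 5 (t=96): FL=W FR=W RL=W RR=W

start t=5: FL=W FR=S RL=S RR=W
cmd 1: advance +20 → t=25, phase=(15,23,0,19) → FL=W FR=W RL=S RR=W
cmd 2: advance +21 → t=46, phase=(12,20,21,16) → FL=S FR=W RL=W RR=W
cmd 3: advance +17 → t=63, phase=(5,13,14,9) → FL=S FR=S RL=W RR=S
cmd 4: advance +23 → t=86, phase=(4,12,13,8) → FL=S FR=S RL=S RR=S
cmd 5: advance +10 → t=96, phase=(14,22,23,18) → FL=W FR=W RL=W RR=W


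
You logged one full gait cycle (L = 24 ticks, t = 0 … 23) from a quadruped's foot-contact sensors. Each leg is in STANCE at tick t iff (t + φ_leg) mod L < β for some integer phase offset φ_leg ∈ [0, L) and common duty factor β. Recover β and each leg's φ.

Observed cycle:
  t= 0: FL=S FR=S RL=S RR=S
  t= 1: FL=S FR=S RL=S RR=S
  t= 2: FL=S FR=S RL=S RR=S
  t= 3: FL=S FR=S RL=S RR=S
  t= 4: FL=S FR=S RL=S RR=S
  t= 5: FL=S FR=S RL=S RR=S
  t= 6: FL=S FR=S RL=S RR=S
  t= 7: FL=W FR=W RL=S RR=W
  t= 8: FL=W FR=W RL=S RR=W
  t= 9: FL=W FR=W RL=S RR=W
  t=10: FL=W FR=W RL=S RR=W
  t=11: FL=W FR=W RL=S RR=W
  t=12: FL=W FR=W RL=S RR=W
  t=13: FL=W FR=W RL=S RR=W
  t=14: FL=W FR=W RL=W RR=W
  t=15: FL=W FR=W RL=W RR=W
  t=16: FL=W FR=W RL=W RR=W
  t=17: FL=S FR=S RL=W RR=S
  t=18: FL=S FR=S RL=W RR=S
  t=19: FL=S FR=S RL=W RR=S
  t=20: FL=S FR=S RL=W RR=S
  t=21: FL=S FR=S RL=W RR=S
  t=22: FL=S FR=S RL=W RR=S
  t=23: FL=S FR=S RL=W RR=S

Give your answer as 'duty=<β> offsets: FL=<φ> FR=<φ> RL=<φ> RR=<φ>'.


duty=14 offsets: FL=7 FR=7 RL=0 RR=7

duty β = stance ticks per leg = 14
FL: stance ticks = 14; W→S at t=17 → φ=7
FR: stance ticks = 14; W→S at t=17 → φ=7
RL: stance ticks = 14; W→S at t=0 → φ=0
RR: stance ticks = 14; W→S at t=17 → φ=7


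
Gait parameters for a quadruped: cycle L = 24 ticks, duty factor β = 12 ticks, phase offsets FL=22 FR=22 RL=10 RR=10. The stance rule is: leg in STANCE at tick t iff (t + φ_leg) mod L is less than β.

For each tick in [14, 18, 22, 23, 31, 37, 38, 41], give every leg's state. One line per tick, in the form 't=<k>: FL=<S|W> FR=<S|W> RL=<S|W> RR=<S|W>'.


t=14: phase=(12,12,0,0) vs β=12 → FL=W FR=W RL=S RR=S
t=18: phase=(16,16,4,4) vs β=12 → FL=W FR=W RL=S RR=S
t=22: phase=(20,20,8,8) vs β=12 → FL=W FR=W RL=S RR=S
t=23: phase=(21,21,9,9) vs β=12 → FL=W FR=W RL=S RR=S
t=31: phase=(5,5,17,17) vs β=12 → FL=S FR=S RL=W RR=W
t=37: phase=(11,11,23,23) vs β=12 → FL=S FR=S RL=W RR=W
t=38: phase=(12,12,0,0) vs β=12 → FL=W FR=W RL=S RR=S
t=41: phase=(15,15,3,3) vs β=12 → FL=W FR=W RL=S RR=S

t=14: FL=W FR=W RL=S RR=S
t=18: FL=W FR=W RL=S RR=S
t=22: FL=W FR=W RL=S RR=S
t=23: FL=W FR=W RL=S RR=S
t=31: FL=S FR=S RL=W RR=W
t=37: FL=S FR=S RL=W RR=W
t=38: FL=W FR=W RL=S RR=S
t=41: FL=W FR=W RL=S RR=S


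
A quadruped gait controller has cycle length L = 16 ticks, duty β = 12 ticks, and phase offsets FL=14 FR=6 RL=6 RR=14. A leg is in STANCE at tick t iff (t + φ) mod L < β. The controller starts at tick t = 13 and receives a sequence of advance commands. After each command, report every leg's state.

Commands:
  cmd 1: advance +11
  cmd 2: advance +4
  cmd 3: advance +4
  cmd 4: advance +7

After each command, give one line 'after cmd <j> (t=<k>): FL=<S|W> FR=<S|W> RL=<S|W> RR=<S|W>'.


after cmd 1 (t=24): FL=S FR=W RL=W RR=S
after cmd 2 (t=28): FL=S FR=S RL=S RR=S
after cmd 3 (t=32): FL=W FR=S RL=S RR=W
after cmd 4 (t=39): FL=S FR=W RL=W RR=S

start t=13: FL=S FR=S RL=S RR=S
cmd 1: advance +11 → t=24, phase=(6,14,14,6) → FL=S FR=W RL=W RR=S
cmd 2: advance +4 → t=28, phase=(10,2,2,10) → FL=S FR=S RL=S RR=S
cmd 3: advance +4 → t=32, phase=(14,6,6,14) → FL=W FR=S RL=S RR=W
cmd 4: advance +7 → t=39, phase=(5,13,13,5) → FL=S FR=W RL=W RR=S


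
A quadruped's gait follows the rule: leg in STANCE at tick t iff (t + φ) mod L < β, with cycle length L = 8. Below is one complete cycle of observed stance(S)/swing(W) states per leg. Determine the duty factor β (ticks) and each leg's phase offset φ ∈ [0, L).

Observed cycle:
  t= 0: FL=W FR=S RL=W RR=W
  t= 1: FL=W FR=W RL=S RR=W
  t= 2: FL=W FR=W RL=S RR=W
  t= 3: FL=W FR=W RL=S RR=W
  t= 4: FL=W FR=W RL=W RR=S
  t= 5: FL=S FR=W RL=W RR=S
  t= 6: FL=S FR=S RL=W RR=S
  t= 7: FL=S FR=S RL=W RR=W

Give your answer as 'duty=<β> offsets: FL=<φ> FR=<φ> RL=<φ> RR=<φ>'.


duty β = stance ticks per leg = 3
FL: stance ticks = 3; W→S at t=5 → φ=3
FR: stance ticks = 3; W→S at t=6 → φ=2
RL: stance ticks = 3; W→S at t=1 → φ=7
RR: stance ticks = 3; W→S at t=4 → φ=4

duty=3 offsets: FL=3 FR=2 RL=7 RR=4


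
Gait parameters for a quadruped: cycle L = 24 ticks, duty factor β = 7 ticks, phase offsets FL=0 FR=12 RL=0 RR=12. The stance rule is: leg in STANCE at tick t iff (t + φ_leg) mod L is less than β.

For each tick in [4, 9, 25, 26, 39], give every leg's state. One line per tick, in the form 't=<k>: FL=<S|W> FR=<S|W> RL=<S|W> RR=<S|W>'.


t=4: phase=(4,16,4,16) vs β=7 → FL=S FR=W RL=S RR=W
t=9: phase=(9,21,9,21) vs β=7 → FL=W FR=W RL=W RR=W
t=25: phase=(1,13,1,13) vs β=7 → FL=S FR=W RL=S RR=W
t=26: phase=(2,14,2,14) vs β=7 → FL=S FR=W RL=S RR=W
t=39: phase=(15,3,15,3) vs β=7 → FL=W FR=S RL=W RR=S

t=4: FL=S FR=W RL=S RR=W
t=9: FL=W FR=W RL=W RR=W
t=25: FL=S FR=W RL=S RR=W
t=26: FL=S FR=W RL=S RR=W
t=39: FL=W FR=S RL=W RR=S


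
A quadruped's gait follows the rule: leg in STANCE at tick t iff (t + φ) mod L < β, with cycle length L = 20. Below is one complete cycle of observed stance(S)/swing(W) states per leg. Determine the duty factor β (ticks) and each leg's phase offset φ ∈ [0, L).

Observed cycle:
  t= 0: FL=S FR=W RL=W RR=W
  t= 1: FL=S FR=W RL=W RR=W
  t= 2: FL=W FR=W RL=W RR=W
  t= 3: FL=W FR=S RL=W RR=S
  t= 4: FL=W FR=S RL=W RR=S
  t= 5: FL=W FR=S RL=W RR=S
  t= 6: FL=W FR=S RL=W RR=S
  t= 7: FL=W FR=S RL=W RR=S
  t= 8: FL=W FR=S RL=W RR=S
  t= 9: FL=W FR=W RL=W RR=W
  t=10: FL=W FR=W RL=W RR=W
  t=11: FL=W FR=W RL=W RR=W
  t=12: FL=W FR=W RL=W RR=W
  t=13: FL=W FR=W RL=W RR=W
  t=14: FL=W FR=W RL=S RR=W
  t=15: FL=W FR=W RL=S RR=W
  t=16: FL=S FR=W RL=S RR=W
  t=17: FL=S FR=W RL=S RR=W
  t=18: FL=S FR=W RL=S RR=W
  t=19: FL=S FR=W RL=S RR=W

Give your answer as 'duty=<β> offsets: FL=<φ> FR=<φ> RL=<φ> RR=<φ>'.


duty β = stance ticks per leg = 6
FL: stance ticks = 6; W→S at t=16 → φ=4
FR: stance ticks = 6; W→S at t=3 → φ=17
RL: stance ticks = 6; W→S at t=14 → φ=6
RR: stance ticks = 6; W→S at t=3 → φ=17

duty=6 offsets: FL=4 FR=17 RL=6 RR=17


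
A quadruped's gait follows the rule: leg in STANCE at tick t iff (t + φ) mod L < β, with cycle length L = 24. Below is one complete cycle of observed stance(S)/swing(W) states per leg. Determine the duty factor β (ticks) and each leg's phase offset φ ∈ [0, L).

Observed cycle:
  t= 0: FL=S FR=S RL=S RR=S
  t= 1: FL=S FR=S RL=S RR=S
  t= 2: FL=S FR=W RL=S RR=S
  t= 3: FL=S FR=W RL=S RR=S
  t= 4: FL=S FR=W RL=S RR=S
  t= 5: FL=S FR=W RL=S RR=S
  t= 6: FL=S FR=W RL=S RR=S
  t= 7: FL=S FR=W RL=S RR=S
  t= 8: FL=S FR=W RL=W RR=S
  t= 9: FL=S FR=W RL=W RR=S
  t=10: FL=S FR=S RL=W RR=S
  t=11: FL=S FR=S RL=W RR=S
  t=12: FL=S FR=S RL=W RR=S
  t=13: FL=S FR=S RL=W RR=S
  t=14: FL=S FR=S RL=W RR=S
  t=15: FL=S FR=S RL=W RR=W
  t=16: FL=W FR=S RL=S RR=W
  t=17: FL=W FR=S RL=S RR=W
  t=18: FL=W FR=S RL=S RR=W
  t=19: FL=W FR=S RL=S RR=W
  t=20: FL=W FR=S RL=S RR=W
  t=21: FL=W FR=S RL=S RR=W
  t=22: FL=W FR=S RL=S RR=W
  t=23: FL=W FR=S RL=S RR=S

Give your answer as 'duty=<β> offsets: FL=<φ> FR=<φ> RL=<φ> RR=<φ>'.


duty β = stance ticks per leg = 16
FL: stance ticks = 16; W→S at t=0 → φ=0
FR: stance ticks = 16; W→S at t=10 → φ=14
RL: stance ticks = 16; W→S at t=16 → φ=8
RR: stance ticks = 16; W→S at t=23 → φ=1

duty=16 offsets: FL=0 FR=14 RL=8 RR=1
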